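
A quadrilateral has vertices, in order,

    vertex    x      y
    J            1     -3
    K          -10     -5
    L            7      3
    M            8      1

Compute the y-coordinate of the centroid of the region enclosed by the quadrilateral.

Apply Gauss's area formula. First the cross-terms c_i = x_i·y_{i+1} − x_{i+1}·y_i:
  -35, 5, -17, -25  ⇒  2A = -72, A = -36.
Then Σ (y_i + y_{i+1})·c_i = 252, so ȳ = 252 / (6·(-36)) = -7/6.

-7/6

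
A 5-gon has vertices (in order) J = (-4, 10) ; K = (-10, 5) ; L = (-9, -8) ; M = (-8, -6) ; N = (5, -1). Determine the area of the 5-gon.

Cross-terms: 80, 125, -10, 38, 46  ⇒  Σ = 279
Area = |Σ|/2 = 139.5.

139.5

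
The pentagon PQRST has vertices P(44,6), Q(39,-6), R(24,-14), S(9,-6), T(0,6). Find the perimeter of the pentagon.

|PQ| = √((-5)² + (-12)²) = √169 = 13
|QR| = √((-15)² + (-8)²) = √289 = 17
|RS| = √((-15)² + (8)²) = √289 = 17
|ST| = √((-9)² + (12)²) = √225 = 15
|TP| = √((44)² + (0)²) = √1936 = 44
Perimeter = 13 + 17 + 17 + 15 + 44 = 106.

106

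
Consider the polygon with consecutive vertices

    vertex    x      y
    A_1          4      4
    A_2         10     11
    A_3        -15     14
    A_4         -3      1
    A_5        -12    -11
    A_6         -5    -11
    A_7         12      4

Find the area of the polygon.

Apply the shoelace (surveyor's) formula: 2A = Σ (x_i·y_{i+1} − x_{i+1}·y_i), indices taken mod 7.
Cross-terms: 4, 305, 27, 45, 77, 112, 32  ⇒  Σ = 602
Area = |Σ|/2 = 301.

301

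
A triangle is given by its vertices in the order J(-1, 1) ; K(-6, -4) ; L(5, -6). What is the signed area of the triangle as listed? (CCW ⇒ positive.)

Apply the shoelace formula: 2A = Σ (x_i·y_{i+1} − x_{i+1}·y_i), indices taken mod 3.
Σ = (10) + (56) + (-1) = 65
Signed area = Σ/2 = 32.5 (positive ⇒ counter-clockwise traversal).

32.5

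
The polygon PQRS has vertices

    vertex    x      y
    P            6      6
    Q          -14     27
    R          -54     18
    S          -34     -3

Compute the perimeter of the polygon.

140

|PQ| = √((-20)² + (21)²) = √841 = 29
|QR| = √((-40)² + (-9)²) = √1681 = 41
|RS| = √((20)² + (-21)²) = √841 = 29
|SP| = √((40)² + (9)²) = √1681 = 41
Perimeter = 29 + 41 + 29 + 41 = 140.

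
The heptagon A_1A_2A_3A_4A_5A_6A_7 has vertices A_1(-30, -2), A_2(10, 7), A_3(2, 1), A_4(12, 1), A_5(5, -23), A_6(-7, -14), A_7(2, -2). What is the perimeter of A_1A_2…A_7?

148

|A_1A_2| = √((40)² + (9)²) = √1681 = 41
|A_2A_3| = √((-8)² + (-6)²) = √100 = 10
|A_3A_4| = √((10)² + (0)²) = √100 = 10
|A_4A_5| = √((-7)² + (-24)²) = √625 = 25
|A_5A_6| = √((-12)² + (9)²) = √225 = 15
|A_6A_7| = √((9)² + (12)²) = √225 = 15
|A_7A_1| = √((-32)² + (0)²) = √1024 = 32
Perimeter = 41 + 10 + 10 + 25 + 15 + 15 + 32 = 148.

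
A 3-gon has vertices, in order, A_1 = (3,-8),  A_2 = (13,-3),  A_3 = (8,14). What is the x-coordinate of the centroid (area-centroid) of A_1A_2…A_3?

Apply Gauss's area formula. First the cross-terms c_i = x_i·y_{i+1} − x_{i+1}·y_i:
  95, 206, -106  ⇒  2A = 195, A = 97.5.
Then Σ (x_i + x_{i+1})·c_i = 4680, so x̄ = 4680 / (6·97.5) = 8.

8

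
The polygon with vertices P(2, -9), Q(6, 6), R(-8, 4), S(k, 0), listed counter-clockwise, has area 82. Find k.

The doubled signed area Σ (x_i y_{i+1} − x_{i+1} y_i) is linear in k.
With k=0 it equals 138; the coefficient of k is -13 (from the two edges through S).
So -13·k + 138 = 2·82 = 164 ⇒ k = -2.

-2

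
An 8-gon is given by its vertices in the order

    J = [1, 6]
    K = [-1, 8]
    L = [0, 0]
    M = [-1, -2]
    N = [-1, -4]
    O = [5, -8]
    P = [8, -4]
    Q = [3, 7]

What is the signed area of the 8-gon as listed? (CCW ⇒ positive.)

Apply the shoelace formula: 2A = Σ (x_i·y_{i+1} − x_{i+1}·y_i), indices taken mod 8.
J→K: (1)(8) − (-1)(6) = 14
K→L: (-1)(0) − (0)(8) = 0
L→M: (0)(-2) − (-1)(0) = 0
M→N: (-1)(-4) − (-1)(-2) = 2
N→O: (-1)(-8) − (5)(-4) = 28
O→P: (5)(-4) − (8)(-8) = 44
P→Q: (8)(7) − (3)(-4) = 68
Q→J: (3)(6) − (1)(7) = 11
Σ = 167
Signed area = Σ/2 = 83.5 (positive ⇒ counter-clockwise traversal).

83.5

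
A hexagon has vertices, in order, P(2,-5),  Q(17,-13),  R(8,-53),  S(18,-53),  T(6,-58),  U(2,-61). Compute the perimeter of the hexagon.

|PQ| = √((15)² + (-8)²) = √289 = 17
|QR| = √((-9)² + (-40)²) = √1681 = 41
|RS| = √((10)² + (0)²) = √100 = 10
|ST| = √((-12)² + (-5)²) = √169 = 13
|TU| = √((-4)² + (-3)²) = √25 = 5
|UP| = √((0)² + (56)²) = √3136 = 56
Perimeter = 17 + 41 + 10 + 13 + 5 + 56 = 142.

142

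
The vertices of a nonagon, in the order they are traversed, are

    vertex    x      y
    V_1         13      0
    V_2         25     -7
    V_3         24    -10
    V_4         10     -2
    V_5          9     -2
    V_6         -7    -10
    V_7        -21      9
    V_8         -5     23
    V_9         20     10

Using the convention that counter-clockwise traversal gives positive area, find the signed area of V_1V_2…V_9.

-789

Cross-terms: -91, -82, 52, -2, -104, -273, -438, -510, -130  ⇒  Σ = -1578
Signed area = Σ/2 = -789 (negative ⇒ clockwise traversal).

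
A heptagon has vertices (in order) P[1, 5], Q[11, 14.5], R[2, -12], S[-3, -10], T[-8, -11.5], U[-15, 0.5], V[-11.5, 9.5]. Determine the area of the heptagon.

341.625

Apply the surveyor's formula: 2A = Σ (x_i·y_{i+1} − x_{i+1}·y_i), indices taken mod 7.
Cross-terms: -40.5, -161, -56, -45.5, -176.5, -136.75, -67  ⇒  Σ = -683.25
Area = |Σ|/2 = 341.625.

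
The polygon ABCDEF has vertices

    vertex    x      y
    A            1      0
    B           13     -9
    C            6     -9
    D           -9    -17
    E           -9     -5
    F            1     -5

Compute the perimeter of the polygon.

66

|AB| = √((12)² + (-9)²) = √225 = 15
|BC| = √((-7)² + (0)²) = √49 = 7
|CD| = √((-15)² + (-8)²) = √289 = 17
|DE| = √((0)² + (12)²) = √144 = 12
|EF| = √((10)² + (0)²) = √100 = 10
|FA| = √((0)² + (5)²) = √25 = 5
Perimeter = 15 + 7 + 17 + 12 + 10 + 5 = 66.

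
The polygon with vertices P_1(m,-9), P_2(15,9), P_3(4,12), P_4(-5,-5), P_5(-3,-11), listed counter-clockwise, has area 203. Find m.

The doubled signed area Σ (x_i y_{i+1} − x_{i+1} y_i) is linear in m.
With m=0 it equals 386; the coefficient of m is 20 (from the two edges through P_1).
So 20·m + 386 = 2·203 = 406 ⇒ m = 1.

1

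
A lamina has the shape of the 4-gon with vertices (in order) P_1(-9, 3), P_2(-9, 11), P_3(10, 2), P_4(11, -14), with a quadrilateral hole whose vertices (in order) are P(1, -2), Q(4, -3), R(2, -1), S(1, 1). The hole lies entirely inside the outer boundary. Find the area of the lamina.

224

Outer boundary:
Apply the shoelace (surveyor's) formula: 2A = Σ (x_i·y_{i+1} − x_{i+1}·y_i), indices taken mod 4.
Σ = (-72) + (-128) + (-162) + (-93) = -455
Area = |Σ|/2 = 227.5.
Hole:
Σ = (5) + (2) + (3) + (-3) = 7
Area = |Σ|/2 = 3.5.
Net area = 227.5 − 3.5 = 224.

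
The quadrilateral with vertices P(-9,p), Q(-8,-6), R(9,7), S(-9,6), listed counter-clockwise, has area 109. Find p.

Write out the shoelace sum; only the two edges meeting at P involve p:
2·Area = [((-9)·p − (-9)·6) + ((-9)·(-6) − (-8)·p)] + 115
       = -1·p + 223 = 218
⇒ p = 5.

5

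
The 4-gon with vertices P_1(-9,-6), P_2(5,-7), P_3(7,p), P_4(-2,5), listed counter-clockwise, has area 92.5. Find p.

-7

The doubled signed area Σ (x_i y_{i+1} − x_{i+1} y_i) is linear in p.
With p=0 it equals 234; the coefficient of p is 7 (from the two edges through P_3).
So 7·p + 234 = 2·92.5 = 185 ⇒ p = -7.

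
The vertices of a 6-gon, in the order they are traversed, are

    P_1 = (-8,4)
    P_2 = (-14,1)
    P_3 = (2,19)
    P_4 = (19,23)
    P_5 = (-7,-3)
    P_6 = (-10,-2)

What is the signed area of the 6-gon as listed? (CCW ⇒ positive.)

Σ = (48) + (-268) + (-315) + (104) + (-16) + (-56) = -503
Signed area = Σ/2 = -251.5 (negative ⇒ clockwise traversal).

-251.5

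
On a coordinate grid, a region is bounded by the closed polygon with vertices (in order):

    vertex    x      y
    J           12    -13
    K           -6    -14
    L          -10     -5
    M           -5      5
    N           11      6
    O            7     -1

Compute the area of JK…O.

324

Σ = (-246) + (-110) + (-75) + (-85) + (-53) + (-79) = -648
Area = |Σ|/2 = 324.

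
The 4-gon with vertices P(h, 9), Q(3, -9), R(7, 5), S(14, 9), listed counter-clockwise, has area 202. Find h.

-13

Write out the shoelace sum; only the two edges meeting at P involve h:
2·Area = [(14·9 − h·9) + (h·(-9) − 3·9)] + 71
       = -18·h + 170 = 404
⇒ h = -13.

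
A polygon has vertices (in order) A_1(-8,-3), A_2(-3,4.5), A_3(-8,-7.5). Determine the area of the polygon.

Σ = (-45) + (58.5) + (-36) = -22.5
Area = |Σ|/2 = 11.25.

11.25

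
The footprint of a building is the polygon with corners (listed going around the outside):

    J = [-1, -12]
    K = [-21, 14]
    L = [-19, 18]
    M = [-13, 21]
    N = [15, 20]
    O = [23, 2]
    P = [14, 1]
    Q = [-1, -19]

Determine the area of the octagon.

912.5

Apply the surveyor's formula: 2A = Σ (x_i·y_{i+1} − x_{i+1}·y_i), indices taken mod 8.
Σ = (-266) + (-112) + (-165) + (-575) + (-430) + (-5) + (-265) + (-7) = -1825
Area = |Σ|/2 = 912.5.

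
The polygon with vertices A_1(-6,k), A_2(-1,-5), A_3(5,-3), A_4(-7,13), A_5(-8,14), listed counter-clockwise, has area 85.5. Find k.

Write out the shoelace sum; only the two edges meeting at A_1 involve k:
2·Area = [((-8)·k − (-6)·14) + ((-6)·(-5) − (-1)·k)] + 78
       = -7·k + 192 = 171
⇒ k = 3.

3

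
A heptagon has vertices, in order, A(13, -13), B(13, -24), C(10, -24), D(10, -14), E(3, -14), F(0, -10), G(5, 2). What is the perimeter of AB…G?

66

|AB| = √((0)² + (-11)²) = √121 = 11
|BC| = √((-3)² + (0)²) = √9 = 3
|CD| = √((0)² + (10)²) = √100 = 10
|DE| = √((-7)² + (0)²) = √49 = 7
|EF| = √((-3)² + (4)²) = √25 = 5
|FG| = √((5)² + (12)²) = √169 = 13
|GA| = √((8)² + (-15)²) = √289 = 17
Perimeter = 11 + 3 + 10 + 7 + 5 + 13 + 17 = 66.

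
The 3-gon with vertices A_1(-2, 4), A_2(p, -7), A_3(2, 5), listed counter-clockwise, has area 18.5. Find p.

-9

Write out the shoelace sum; only the two edges meeting at A_2 involve p:
2·Area = [((-2)·(-7) − p·4) + (p·5 − 2·(-7))] + 18
       = 1·p + 46 = 37
⇒ p = -9.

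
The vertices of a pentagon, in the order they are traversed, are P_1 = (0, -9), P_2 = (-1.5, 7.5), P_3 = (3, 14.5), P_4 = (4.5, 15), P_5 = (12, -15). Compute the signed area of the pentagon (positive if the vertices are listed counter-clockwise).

Apply Gauss's area formula: 2A = Σ (x_i·y_{i+1} − x_{i+1}·y_i), indices taken mod 5.
Σ = (-13.5) + (-44.25) + (-20.25) + (-247.5) + (-108) = -433.5
Signed area = Σ/2 = -216.75 (negative ⇒ clockwise traversal).

-216.75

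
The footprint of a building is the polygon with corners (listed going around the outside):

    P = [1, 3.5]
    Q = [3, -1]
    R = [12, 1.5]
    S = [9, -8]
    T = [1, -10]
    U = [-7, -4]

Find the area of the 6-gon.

140.5

Σ = (-11.5) + (16.5) + (-109.5) + (-82) + (-74) + (-20.5) = -281
Area = |Σ|/2 = 140.5.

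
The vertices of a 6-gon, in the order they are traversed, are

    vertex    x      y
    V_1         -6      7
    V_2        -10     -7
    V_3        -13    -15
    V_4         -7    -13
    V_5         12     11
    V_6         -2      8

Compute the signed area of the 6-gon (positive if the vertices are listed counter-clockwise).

233

Apply the shoelace formula: 2A = Σ (x_i·y_{i+1} − x_{i+1}·y_i), indices taken mod 6.
Σ = (112) + (59) + (64) + (79) + (118) + (34) = 466
Signed area = Σ/2 = 233 (positive ⇒ counter-clockwise traversal).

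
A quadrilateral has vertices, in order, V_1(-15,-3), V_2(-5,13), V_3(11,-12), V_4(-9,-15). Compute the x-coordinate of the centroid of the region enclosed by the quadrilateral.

Apply the surveyor's formula. First the cross-terms c_i = x_i·y_{i+1} − x_{i+1}·y_i:
  -210, -83, -273, -198  ⇒  2A = -764, A = -382.
Then Σ (x_i + x_{i+1})·c_i = 7908, so x̄ = 7908 / (6·(-382)) = -659/191.

-659/191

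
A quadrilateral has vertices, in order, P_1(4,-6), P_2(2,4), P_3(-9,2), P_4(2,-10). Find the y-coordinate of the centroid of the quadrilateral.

Apply the surveyor's formula. First the cross-terms c_i = x_i·y_{i+1} − x_{i+1}·y_i:
  28, 40, 86, 28  ⇒  2A = 182, A = 91.
Then Σ (y_i + y_{i+1})·c_i = -952, so ȳ = -952 / (6·91) = -68/39.

-68/39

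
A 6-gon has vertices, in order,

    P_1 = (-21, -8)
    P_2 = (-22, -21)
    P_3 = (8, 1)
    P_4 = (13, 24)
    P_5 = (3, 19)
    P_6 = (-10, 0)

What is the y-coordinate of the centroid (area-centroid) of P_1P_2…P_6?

97/69

Apply the shoelace formula. First the cross-terms c_i = x_i·y_{i+1} − x_{i+1}·y_i:
  265, 146, 179, 175, 190, 80  ⇒  2A = 1035, A = 517.5.
Then Σ (y_i + y_{i+1})·c_i = 4365, so ȳ = 4365 / (6·517.5) = 97/69.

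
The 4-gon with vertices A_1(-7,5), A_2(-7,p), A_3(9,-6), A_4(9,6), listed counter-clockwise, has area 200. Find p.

-8

Write out the shoelace sum; only the two edges meeting at A_2 involve p:
2·Area = [((-7)·p − (-7)·5) + ((-7)·(-6) − 9·p)] + 195
       = -16·p + 272 = 400
⇒ p = -8.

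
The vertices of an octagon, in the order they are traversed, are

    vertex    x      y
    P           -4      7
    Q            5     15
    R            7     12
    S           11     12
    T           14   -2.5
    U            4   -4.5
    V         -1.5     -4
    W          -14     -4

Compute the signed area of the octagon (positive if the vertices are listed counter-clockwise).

Apply Gauss's area formula: 2A = Σ (x_i·y_{i+1} − x_{i+1}·y_i), indices taken mod 8.
Σ = (-95) + (-45) + (-48) + (-195.5) + (-53) + (-22.75) + (-50) + (-114) = -623.25
Signed area = Σ/2 = -311.625 (negative ⇒ clockwise traversal).

-311.625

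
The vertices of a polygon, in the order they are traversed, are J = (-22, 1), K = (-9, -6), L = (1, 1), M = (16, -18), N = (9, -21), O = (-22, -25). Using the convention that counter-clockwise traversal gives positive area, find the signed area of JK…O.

-664.5

Apply Gauss's area formula: 2A = Σ (x_i·y_{i+1} − x_{i+1}·y_i), indices taken mod 6.
J→K: (-22)(-6) − (-9)(1) = 141
K→L: (-9)(1) − (1)(-6) = -3
L→M: (1)(-18) − (16)(1) = -34
M→N: (16)(-21) − (9)(-18) = -174
N→O: (9)(-25) − (-22)(-21) = -687
O→J: (-22)(1) − (-22)(-25) = -572
Σ = -1329
Signed area = Σ/2 = -664.5 (negative ⇒ clockwise traversal).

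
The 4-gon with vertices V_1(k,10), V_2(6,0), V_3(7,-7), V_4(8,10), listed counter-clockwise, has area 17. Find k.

Write out the shoelace sum; only the two edges meeting at V_1 involve k:
2·Area = [(8·10 − k·10) + (k·0 − 6·10)] + 84
       = -10·k + 104 = 34
⇒ k = 7.

7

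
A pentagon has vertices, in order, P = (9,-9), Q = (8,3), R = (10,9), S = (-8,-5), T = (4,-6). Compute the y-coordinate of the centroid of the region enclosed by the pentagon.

-340/249

Apply the surveyor's formula. First the cross-terms c_i = x_i·y_{i+1} − x_{i+1}·y_i:
  99, 42, 22, 68, 18  ⇒  2A = 249, A = 124.5.
Then Σ (y_i + y_{i+1})·c_i = -1020, so ȳ = -1020 / (6·124.5) = -340/249.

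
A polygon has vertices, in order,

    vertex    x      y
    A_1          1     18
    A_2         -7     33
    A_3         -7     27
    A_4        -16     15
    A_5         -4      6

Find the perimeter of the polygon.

66

|A_1A_2| = √((-8)² + (15)²) = √289 = 17
|A_2A_3| = √((0)² + (-6)²) = √36 = 6
|A_3A_4| = √((-9)² + (-12)²) = √225 = 15
|A_4A_5| = √((12)² + (-9)²) = √225 = 15
|A_5A_1| = √((5)² + (12)²) = √169 = 13
Perimeter = 17 + 6 + 15 + 15 + 13 = 66.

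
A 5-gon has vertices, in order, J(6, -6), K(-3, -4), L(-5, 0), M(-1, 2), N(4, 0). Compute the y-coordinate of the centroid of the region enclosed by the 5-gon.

-76/39

Apply the shoelace formula. First the cross-terms c_i = x_i·y_{i+1} − x_{i+1}·y_i:
  -42, -20, -10, -8, -24  ⇒  2A = -104, A = -52.
Then Σ (y_i + y_{i+1})·c_i = 608, so ȳ = 608 / (6·(-52)) = -76/39.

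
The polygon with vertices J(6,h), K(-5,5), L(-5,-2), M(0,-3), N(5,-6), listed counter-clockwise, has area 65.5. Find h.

0

Write out the shoelace sum; only the two edges meeting at J involve h:
2·Area = [(5·h − 6·(-6)) + (6·5 − (-5)·h)] + 65
       = 10·h + 131 = 131
⇒ h = 0.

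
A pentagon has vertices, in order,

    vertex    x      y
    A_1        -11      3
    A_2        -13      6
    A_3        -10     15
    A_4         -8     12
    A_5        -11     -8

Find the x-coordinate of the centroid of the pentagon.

-299/29

Apply the shoelace formula. First the cross-terms c_i = x_i·y_{i+1} − x_{i+1}·y_i:
  -27, -135, 0, 196, -121  ⇒  2A = -87, A = -43.5.
Then Σ (x_i + x_{i+1})·c_i = 2691, so x̄ = 2691 / (6·(-43.5)) = -299/29.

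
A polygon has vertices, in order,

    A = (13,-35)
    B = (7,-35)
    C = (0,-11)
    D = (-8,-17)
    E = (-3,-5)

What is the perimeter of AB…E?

88

|AB| = √((-6)² + (0)²) = √36 = 6
|BC| = √((-7)² + (24)²) = √625 = 25
|CD| = √((-8)² + (-6)²) = √100 = 10
|DE| = √((5)² + (12)²) = √169 = 13
|EA| = √((16)² + (-30)²) = √1156 = 34
Perimeter = 6 + 25 + 10 + 13 + 34 = 88.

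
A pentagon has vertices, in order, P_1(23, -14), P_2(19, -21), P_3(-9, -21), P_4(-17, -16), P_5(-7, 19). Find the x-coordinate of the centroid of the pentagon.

185/224

Apply the surveyor's formula. First the cross-terms c_i = x_i·y_{i+1} − x_{i+1}·y_i:
  -217, -588, -213, -435, -339  ⇒  2A = -1792, A = -896.
Then Σ (x_i + x_{i+1})·c_i = -4440, so x̄ = -4440 / (6·(-896)) = 185/224.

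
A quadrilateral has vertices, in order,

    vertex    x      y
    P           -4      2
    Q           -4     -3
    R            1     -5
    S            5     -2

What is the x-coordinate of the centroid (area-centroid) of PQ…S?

Apply the surveyor's formula. First the cross-terms c_i = x_i·y_{i+1} − x_{i+1}·y_i:
  20, 23, 23, 2  ⇒  2A = 68, A = 34.
Then Σ (x_i + x_{i+1})·c_i = -89, so x̄ = -89 / (6·34) = -89/204.

-89/204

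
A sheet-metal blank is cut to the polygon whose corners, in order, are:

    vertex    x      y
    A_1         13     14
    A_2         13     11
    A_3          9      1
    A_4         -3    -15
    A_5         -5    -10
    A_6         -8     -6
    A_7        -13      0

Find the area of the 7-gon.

306

Apply the shoelace formula: 2A = Σ (x_i·y_{i+1} − x_{i+1}·y_i), indices taken mod 7.
Σ = (-39) + (-86) + (-132) + (-45) + (-50) + (-78) + (-182) = -612
Area = |Σ|/2 = 306.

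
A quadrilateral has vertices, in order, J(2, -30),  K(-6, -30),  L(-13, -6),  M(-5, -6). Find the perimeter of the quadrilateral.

66

|JK| = √((-8)² + (0)²) = √64 = 8
|KL| = √((-7)² + (24)²) = √625 = 25
|LM| = √((8)² + (0)²) = √64 = 8
|MJ| = √((7)² + (-24)²) = √625 = 25
Perimeter = 8 + 25 + 8 + 25 = 66.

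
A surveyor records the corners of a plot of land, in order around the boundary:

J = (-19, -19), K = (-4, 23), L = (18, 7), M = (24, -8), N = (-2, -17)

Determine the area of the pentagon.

988

J→K: (-19)(23) − (-4)(-19) = -513
K→L: (-4)(7) − (18)(23) = -442
L→M: (18)(-8) − (24)(7) = -312
M→N: (24)(-17) − (-2)(-8) = -424
N→J: (-2)(-19) − (-19)(-17) = -285
Σ = -1976
Area = |Σ|/2 = 988.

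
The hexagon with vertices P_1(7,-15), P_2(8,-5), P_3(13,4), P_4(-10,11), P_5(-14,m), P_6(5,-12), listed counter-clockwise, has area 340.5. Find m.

The doubled signed area Σ (x_i y_{i+1} − x_{i+1} y_i) is linear in m.
With m=0 it equals 696; the coefficient of m is -15 (from the two edges through P_5).
So -15·m + 696 = 2·340.5 = 681 ⇒ m = 1.

1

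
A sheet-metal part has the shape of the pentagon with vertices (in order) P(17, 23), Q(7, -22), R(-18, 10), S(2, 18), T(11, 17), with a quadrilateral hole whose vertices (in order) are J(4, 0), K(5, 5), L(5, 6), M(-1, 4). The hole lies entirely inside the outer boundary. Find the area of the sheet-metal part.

685

Outer boundary:
Apply the shoelace (surveyor's) formula: 2A = Σ (x_i·y_{i+1} − x_{i+1}·y_i), indices taken mod 5.
P→Q: (17)(-22) − (7)(23) = -535
Q→R: (7)(10) − (-18)(-22) = -326
R→S: (-18)(18) − (2)(10) = -344
S→T: (2)(17) − (11)(18) = -164
T→P: (11)(23) − (17)(17) = -36
Σ = -1405
Area = |Σ|/2 = 702.5.
Hole:
J→K: (4)(5) − (5)(0) = 20
K→L: (5)(6) − (5)(5) = 5
L→M: (5)(4) − (-1)(6) = 26
M→J: (-1)(0) − (4)(4) = -16
Σ = 35
Area = |Σ|/2 = 17.5.
Net area = 702.5 − 17.5 = 685.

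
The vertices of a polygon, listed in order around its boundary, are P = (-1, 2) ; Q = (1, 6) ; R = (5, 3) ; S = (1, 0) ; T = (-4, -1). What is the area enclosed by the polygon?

24

Apply the shoelace formula: 2A = Σ (x_i·y_{i+1} − x_{i+1}·y_i), indices taken mod 5.
Σ = (-8) + (-27) + (-3) + (-1) + (-9) = -48
Area = |Σ|/2 = 24.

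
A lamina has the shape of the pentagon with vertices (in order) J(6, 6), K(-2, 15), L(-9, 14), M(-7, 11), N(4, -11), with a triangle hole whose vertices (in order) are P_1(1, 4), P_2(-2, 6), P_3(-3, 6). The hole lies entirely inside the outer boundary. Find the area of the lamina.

164.5

Outer boundary:
Apply the shoelace formula: 2A = Σ (x_i·y_{i+1} − x_{i+1}·y_i), indices taken mod 5.
J→K: (6)(15) − (-2)(6) = 102
K→L: (-2)(14) − (-9)(15) = 107
L→M: (-9)(11) − (-7)(14) = -1
M→N: (-7)(-11) − (4)(11) = 33
N→J: (4)(6) − (6)(-11) = 90
Σ = 331
Area = |Σ|/2 = 165.5.
Hole:
Apply the shoelace (surveyor's) formula: 2A = Σ (x_i·y_{i+1} − x_{i+1}·y_i), indices taken mod 3.
Σ = (14) + (6) + (-18) = 2
Area = |Σ|/2 = 1.
Net area = 165.5 − 1 = 164.5.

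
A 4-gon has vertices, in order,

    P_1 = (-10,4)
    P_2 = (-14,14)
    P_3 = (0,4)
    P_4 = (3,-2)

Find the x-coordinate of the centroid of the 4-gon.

Apply the surveyor's formula. First the cross-terms c_i = x_i·y_{i+1} − x_{i+1}·y_i:
  -84, -56, -12, -8  ⇒  2A = -160, A = -80.
Then Σ (x_i + x_{i+1})·c_i = 2820, so x̄ = 2820 / (6·(-80)) = -5.875.

-5.875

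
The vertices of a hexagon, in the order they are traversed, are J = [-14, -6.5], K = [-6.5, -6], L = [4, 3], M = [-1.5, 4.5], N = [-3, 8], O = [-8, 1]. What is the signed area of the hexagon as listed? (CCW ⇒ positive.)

98.625

Apply Gauss's area formula: 2A = Σ (x_i·y_{i+1} − x_{i+1}·y_i), indices taken mod 6.
Σ = (41.75) + (4.5) + (22.5) + (1.5) + (61) + (66) = 197.25
Signed area = Σ/2 = 98.625 (positive ⇒ counter-clockwise traversal).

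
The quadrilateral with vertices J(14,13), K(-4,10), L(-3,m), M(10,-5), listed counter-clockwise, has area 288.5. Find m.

-10

The doubled signed area Σ (x_i y_{i+1} − x_{i+1} y_i) is linear in m.
With m=0 it equals 437; the coefficient of m is -14 (from the two edges through L).
So -14·m + 437 = 2·288.5 = 577 ⇒ m = -10.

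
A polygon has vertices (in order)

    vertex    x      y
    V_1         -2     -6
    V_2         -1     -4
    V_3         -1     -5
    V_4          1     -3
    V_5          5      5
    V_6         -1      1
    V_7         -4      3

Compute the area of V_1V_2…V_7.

Σ = (2) + (1) + (8) + (20) + (10) + (1) + (30) = 72
Area = |Σ|/2 = 36.

36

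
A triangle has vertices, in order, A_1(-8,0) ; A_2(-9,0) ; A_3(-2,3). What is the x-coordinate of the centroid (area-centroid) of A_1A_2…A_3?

-19/3

Apply the shoelace (surveyor's) formula. First the cross-terms c_i = x_i·y_{i+1} − x_{i+1}·y_i:
  0, -27, 24  ⇒  2A = -3, A = -1.5.
Then Σ (x_i + x_{i+1})·c_i = 57, so x̄ = 57 / (6·(-1.5)) = -19/3.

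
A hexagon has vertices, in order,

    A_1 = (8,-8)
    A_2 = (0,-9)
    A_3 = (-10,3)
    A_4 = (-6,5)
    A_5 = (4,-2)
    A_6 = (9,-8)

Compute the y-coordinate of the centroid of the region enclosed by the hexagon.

-73/28

Apply the surveyor's formula. First the cross-terms c_i = x_i·y_{i+1} − x_{i+1}·y_i:
  -72, -90, -32, -8, -14, -8  ⇒  2A = -224, A = -112.
Then Σ (y_i + y_{i+1})·c_i = 1752, so ȳ = 1752 / (6·(-112)) = -73/28.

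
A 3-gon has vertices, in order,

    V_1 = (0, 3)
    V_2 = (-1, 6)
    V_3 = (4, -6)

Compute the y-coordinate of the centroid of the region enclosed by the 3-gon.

1

Apply the shoelace formula. First the cross-terms c_i = x_i·y_{i+1} − x_{i+1}·y_i:
  3, -18, 12  ⇒  2A = -3, A = -1.5.
Then Σ (y_i + y_{i+1})·c_i = -9, so ȳ = -9 / (6·(-1.5)) = 1.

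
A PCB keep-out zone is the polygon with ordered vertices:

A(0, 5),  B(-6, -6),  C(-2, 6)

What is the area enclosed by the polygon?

14

Apply the shoelace (surveyor's) formula: 2A = Σ (x_i·y_{i+1} − x_{i+1}·y_i), indices taken mod 3.
Σ = (30) + (-48) + (-10) = -28
Area = |Σ|/2 = 14.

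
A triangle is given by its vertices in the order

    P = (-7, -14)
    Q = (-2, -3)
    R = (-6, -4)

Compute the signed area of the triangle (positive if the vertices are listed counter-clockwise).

19.5

Σ = (-7) + (-10) + (56) = 39
Signed area = Σ/2 = 19.5 (positive ⇒ counter-clockwise traversal).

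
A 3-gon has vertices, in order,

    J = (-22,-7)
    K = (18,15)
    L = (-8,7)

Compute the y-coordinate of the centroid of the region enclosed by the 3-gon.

5

Apply the surveyor's formula. First the cross-terms c_i = x_i·y_{i+1} − x_{i+1}·y_i:
  -204, 246, 210  ⇒  2A = 252, A = 126.
Then Σ (y_i + y_{i+1})·c_i = 3780, so ȳ = 3780 / (6·126) = 5.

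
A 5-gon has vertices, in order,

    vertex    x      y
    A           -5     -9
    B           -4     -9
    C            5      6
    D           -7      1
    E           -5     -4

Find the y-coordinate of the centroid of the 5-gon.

Apply the shoelace formula. First the cross-terms c_i = x_i·y_{i+1} − x_{i+1}·y_i:
  9, 21, 47, 33, 25  ⇒  2A = 135, A = 67.5.
Then Σ (y_i + y_{i+1})·c_i = -320, so ȳ = -320 / (6·67.5) = -64/81.

-64/81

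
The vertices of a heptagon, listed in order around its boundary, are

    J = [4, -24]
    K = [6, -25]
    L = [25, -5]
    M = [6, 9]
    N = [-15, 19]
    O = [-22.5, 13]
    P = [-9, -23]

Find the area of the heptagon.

1159

Apply the shoelace (surveyor's) formula: 2A = Σ (x_i·y_{i+1} − x_{i+1}·y_i), indices taken mod 7.
Cross-terms: 44, 595, 255, 249, 232.5, 634.5, 308  ⇒  Σ = 2318
Area = |Σ|/2 = 1159.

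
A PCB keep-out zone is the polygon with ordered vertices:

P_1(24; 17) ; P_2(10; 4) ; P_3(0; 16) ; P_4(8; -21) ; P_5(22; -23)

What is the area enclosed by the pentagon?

581

Apply Gauss's area formula: 2A = Σ (x_i·y_{i+1} − x_{i+1}·y_i), indices taken mod 5.
P_1→P_2: (24)(4) − (10)(17) = -74
P_2→P_3: (10)(16) − (0)(4) = 160
P_3→P_4: (0)(-21) − (8)(16) = -128
P_4→P_5: (8)(-23) − (22)(-21) = 278
P_5→P_1: (22)(17) − (24)(-23) = 926
Σ = 1162
Area = |Σ|/2 = 581.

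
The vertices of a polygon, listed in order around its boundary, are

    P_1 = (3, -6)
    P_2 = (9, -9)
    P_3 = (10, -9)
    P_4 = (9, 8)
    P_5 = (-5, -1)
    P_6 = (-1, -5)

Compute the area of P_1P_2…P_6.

Cross-terms: 27, 9, 161, 31, 24, 21  ⇒  Σ = 273
Area = |Σ|/2 = 136.5.

136.5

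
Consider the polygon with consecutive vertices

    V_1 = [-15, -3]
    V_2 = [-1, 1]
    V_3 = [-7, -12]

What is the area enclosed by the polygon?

Σ = (-18) + (19) + (-159) = -158
Area = |Σ|/2 = 79.

79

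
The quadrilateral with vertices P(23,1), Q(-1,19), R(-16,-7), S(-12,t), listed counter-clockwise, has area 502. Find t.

Write out the shoelace sum; only the two edges meeting at S involve t:
2·Area = [((-16)·t − (-12)·(-7)) + ((-12)·1 − 23·t)] + 749
       = -39·t + 653 = 1004
⇒ t = -9.

-9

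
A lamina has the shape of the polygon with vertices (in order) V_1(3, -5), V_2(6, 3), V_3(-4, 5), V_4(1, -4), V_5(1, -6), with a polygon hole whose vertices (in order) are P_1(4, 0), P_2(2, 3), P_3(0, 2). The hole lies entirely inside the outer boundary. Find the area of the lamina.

Outer boundary:
Apply the shoelace (surveyor's) formula: 2A = Σ (x_i·y_{i+1} − x_{i+1}·y_i), indices taken mod 5.
Cross-terms: 39, 42, 11, -2, 13  ⇒  Σ = 103
Area = |Σ|/2 = 51.5.
Hole:
Apply the shoelace formula: 2A = Σ (x_i·y_{i+1} − x_{i+1}·y_i), indices taken mod 3.
Σ = (12) + (4) + (-8) = 8
Area = |Σ|/2 = 4.
Net area = 51.5 − 4 = 47.5.

47.5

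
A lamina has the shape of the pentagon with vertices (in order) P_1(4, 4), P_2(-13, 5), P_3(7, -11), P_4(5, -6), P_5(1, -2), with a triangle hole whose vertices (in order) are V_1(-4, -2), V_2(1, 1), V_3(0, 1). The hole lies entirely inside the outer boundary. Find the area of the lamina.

Outer boundary:
Apply the shoelace (surveyor's) formula: 2A = Σ (x_i·y_{i+1} − x_{i+1}·y_i), indices taken mod 5.
Cross-terms: 72, 108, 13, -4, 12  ⇒  Σ = 201
Area = |Σ|/2 = 100.5.
Hole:
Apply the surveyor's formula: 2A = Σ (x_i·y_{i+1} − x_{i+1}·y_i), indices taken mod 3.
Σ = (-2) + (1) + (4) = 3
Area = |Σ|/2 = 1.5.
Net area = 100.5 − 1.5 = 99.

99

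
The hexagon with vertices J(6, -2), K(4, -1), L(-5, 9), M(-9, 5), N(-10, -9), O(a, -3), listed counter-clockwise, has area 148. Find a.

The doubled signed area Σ (x_i y_{i+1} − x_{i+1} y_i) is linear in a.
With a=0 it equals 268; the coefficient of a is 7 (from the two edges through O).
So 7·a + 268 = 2·148 = 296 ⇒ a = 4.

4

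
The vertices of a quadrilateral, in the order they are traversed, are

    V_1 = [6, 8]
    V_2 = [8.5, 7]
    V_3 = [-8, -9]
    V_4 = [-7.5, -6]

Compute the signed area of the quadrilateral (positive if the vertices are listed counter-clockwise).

Apply the shoelace formula: 2A = Σ (x_i·y_{i+1} − x_{i+1}·y_i), indices taken mod 4.
Σ = (-26) + (-20.5) + (-19.5) + (-24) = -90
Signed area = Σ/2 = -45 (negative ⇒ clockwise traversal).

-45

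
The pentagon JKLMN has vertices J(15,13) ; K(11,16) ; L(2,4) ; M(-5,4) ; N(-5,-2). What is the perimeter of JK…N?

58

|JK| = √((-4)² + (3)²) = √25 = 5
|KL| = √((-9)² + (-12)²) = √225 = 15
|LM| = √((-7)² + (0)²) = √49 = 7
|MN| = √((0)² + (-6)²) = √36 = 6
|NJ| = √((20)² + (15)²) = √625 = 25
Perimeter = 5 + 15 + 7 + 6 + 25 = 58.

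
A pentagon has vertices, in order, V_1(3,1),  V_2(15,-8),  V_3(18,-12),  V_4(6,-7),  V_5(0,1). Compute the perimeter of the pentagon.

|V_1V_2| = √((12)² + (-9)²) = √225 = 15
|V_2V_3| = √((3)² + (-4)²) = √25 = 5
|V_3V_4| = √((-12)² + (5)²) = √169 = 13
|V_4V_5| = √((-6)² + (8)²) = √100 = 10
|V_5V_1| = √((3)² + (0)²) = √9 = 3
Perimeter = 15 + 5 + 13 + 10 + 3 = 46.

46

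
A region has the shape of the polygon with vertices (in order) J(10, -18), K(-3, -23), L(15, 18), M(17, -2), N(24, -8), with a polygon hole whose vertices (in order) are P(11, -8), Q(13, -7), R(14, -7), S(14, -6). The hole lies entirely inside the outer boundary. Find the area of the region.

383.5

Outer boundary:
Apply the shoelace formula: 2A = Σ (x_i·y_{i+1} − x_{i+1}·y_i), indices taken mod 5.
Σ = (-284) + (291) + (-336) + (-88) + (-352) = -769
Area = |Σ|/2 = 384.5.
Hole:
Apply the shoelace (surveyor's) formula: 2A = Σ (x_i·y_{i+1} − x_{i+1}·y_i), indices taken mod 4.
Σ = (27) + (7) + (14) + (-46) = 2
Area = |Σ|/2 = 1.
Net area = 384.5 − 1 = 383.5.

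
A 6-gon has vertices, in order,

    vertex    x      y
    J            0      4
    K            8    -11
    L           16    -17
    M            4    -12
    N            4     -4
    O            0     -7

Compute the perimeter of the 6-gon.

|JK| = √((8)² + (-15)²) = √289 = 17
|KL| = √((8)² + (-6)²) = √100 = 10
|LM| = √((-12)² + (5)²) = √169 = 13
|MN| = √((0)² + (8)²) = √64 = 8
|NO| = √((-4)² + (-3)²) = √25 = 5
|OJ| = √((0)² + (11)²) = √121 = 11
Perimeter = 17 + 10 + 13 + 8 + 5 + 11 = 64.

64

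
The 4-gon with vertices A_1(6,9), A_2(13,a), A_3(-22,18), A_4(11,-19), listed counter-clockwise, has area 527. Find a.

The doubled signed area Σ (x_i y_{i+1} − x_{i+1} y_i) is linear in a.
With a=0 it equals 550; the coefficient of a is 28 (from the two edges through A_2).
So 28·a + 550 = 2·527 = 1054 ⇒ a = 18.

18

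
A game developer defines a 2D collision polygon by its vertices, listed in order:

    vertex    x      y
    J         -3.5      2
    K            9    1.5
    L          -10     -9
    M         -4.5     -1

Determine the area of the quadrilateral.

66.125

Apply Gauss's area formula: 2A = Σ (x_i·y_{i+1} − x_{i+1}·y_i), indices taken mod 4.
Σ = (-23.25) + (-66) + (-30.5) + (-12.5) = -132.25
Area = |Σ|/2 = 66.125.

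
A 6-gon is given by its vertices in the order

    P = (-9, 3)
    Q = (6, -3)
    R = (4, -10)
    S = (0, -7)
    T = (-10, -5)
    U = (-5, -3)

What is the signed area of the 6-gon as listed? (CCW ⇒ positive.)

Apply the surveyor's formula: 2A = Σ (x_i·y_{i+1} − x_{i+1}·y_i), indices taken mod 6.
P→Q: (-9)(-3) − (6)(3) = 9
Q→R: (6)(-10) − (4)(-3) = -48
R→S: (4)(-7) − (0)(-10) = -28
S→T: (0)(-5) − (-10)(-7) = -70
T→U: (-10)(-3) − (-5)(-5) = 5
U→P: (-5)(3) − (-9)(-3) = -42
Σ = -174
Signed area = Σ/2 = -87 (negative ⇒ clockwise traversal).

-87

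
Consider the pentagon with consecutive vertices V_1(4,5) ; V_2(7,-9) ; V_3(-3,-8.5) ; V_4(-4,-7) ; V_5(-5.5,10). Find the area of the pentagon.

Σ = (-71) + (-86.5) + (-13) + (-78.5) + (-67.5) = -316.5
Area = |Σ|/2 = 158.25.

158.25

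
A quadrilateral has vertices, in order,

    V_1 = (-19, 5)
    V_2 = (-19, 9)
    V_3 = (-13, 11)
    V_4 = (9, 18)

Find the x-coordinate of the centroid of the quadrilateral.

-183/19

Apply the shoelace (surveyor's) formula. First the cross-terms c_i = x_i·y_{i+1} − x_{i+1}·y_i:
  -76, -92, -333, 387  ⇒  2A = -114, A = -57.
Then Σ (x_i + x_{i+1})·c_i = 3294, so x̄ = 3294 / (6·(-57)) = -183/19.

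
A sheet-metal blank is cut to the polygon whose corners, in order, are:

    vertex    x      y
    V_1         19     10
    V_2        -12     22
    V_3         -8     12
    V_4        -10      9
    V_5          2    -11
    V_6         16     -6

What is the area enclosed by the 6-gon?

Cross-terms: 538, 32, 48, 92, 164, 274  ⇒  Σ = 1148
Area = |Σ|/2 = 574.

574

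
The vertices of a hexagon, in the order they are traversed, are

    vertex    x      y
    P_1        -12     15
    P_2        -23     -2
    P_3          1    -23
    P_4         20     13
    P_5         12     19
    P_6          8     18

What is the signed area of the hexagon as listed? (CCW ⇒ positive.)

Apply the surveyor's formula: 2A = Σ (x_i·y_{i+1} − x_{i+1}·y_i), indices taken mod 6.
P_1→P_2: (-12)(-2) − (-23)(15) = 369
P_2→P_3: (-23)(-23) − (1)(-2) = 531
P_3→P_4: (1)(13) − (20)(-23) = 473
P_4→P_5: (20)(19) − (12)(13) = 224
P_5→P_6: (12)(18) − (8)(19) = 64
P_6→P_1: (8)(15) − (-12)(18) = 336
Σ = 1997
Signed area = Σ/2 = 998.5 (positive ⇒ counter-clockwise traversal).

998.5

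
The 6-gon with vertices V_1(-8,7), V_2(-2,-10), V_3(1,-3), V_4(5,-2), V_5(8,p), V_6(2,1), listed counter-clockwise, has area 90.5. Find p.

4

Write out the shoelace sum; only the two edges meeting at V_5 involve p:
2·Area = [(5·p − 8·(-2)) + (8·1 − 2·p)] + 145
       = 3·p + 169 = 181
⇒ p = 4.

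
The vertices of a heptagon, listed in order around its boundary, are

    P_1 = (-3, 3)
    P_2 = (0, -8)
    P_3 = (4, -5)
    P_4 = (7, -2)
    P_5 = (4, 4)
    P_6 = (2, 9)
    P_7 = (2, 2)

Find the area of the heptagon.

Cross-terms: 24, 32, 27, 36, 28, -14, 12  ⇒  Σ = 145
Area = |Σ|/2 = 72.5.

72.5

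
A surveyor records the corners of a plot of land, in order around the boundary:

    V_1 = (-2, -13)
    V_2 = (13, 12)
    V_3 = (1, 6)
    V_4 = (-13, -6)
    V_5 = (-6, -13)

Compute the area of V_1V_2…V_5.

Apply the surveyor's formula: 2A = Σ (x_i·y_{i+1} − x_{i+1}·y_i), indices taken mod 5.
V_1→V_2: (-2)(12) − (13)(-13) = 145
V_2→V_3: (13)(6) − (1)(12) = 66
V_3→V_4: (1)(-6) − (-13)(6) = 72
V_4→V_5: (-13)(-13) − (-6)(-6) = 133
V_5→V_1: (-6)(-13) − (-2)(-13) = 52
Σ = 468
Area = |Σ|/2 = 234.

234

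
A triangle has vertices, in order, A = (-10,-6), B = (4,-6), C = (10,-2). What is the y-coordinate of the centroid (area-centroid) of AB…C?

-14/3

Apply Gauss's area formula. First the cross-terms c_i = x_i·y_{i+1} − x_{i+1}·y_i:
  84, 52, -80  ⇒  2A = 56, A = 28.
Then Σ (y_i + y_{i+1})·c_i = -784, so ȳ = -784 / (6·28) = -14/3.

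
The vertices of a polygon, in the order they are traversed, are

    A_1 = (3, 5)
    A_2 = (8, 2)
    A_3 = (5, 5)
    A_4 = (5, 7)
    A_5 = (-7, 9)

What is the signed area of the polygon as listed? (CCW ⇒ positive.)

A_1→A_2: (3)(2) − (8)(5) = -34
A_2→A_3: (8)(5) − (5)(2) = 30
A_3→A_4: (5)(7) − (5)(5) = 10
A_4→A_5: (5)(9) − (-7)(7) = 94
A_5→A_1: (-7)(5) − (3)(9) = -62
Σ = 38
Signed area = Σ/2 = 19 (positive ⇒ counter-clockwise traversal).

19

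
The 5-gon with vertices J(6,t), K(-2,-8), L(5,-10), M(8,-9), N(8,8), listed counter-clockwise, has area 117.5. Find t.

Write out the shoelace sum; only the two edges meeting at J involve t:
2·Area = [(8·t − 6·8) + (6·(-8) − (-2)·t)] + 231
       = 10·t + 135 = 235
⇒ t = 10.

10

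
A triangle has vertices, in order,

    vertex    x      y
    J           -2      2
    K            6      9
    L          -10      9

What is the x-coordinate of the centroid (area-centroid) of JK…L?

Apply the surveyor's formula. First the cross-terms c_i = x_i·y_{i+1} − x_{i+1}·y_i:
  -30, 144, -2  ⇒  2A = 112, A = 56.
Then Σ (x_i + x_{i+1})·c_i = -672, so x̄ = -672 / (6·56) = -2.

-2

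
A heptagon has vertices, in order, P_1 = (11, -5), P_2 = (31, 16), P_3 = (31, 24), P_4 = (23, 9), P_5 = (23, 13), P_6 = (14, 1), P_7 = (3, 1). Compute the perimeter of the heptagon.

94

|P_1P_2| = √((20)² + (21)²) = √841 = 29
|P_2P_3| = √((0)² + (8)²) = √64 = 8
|P_3P_4| = √((-8)² + (-15)²) = √289 = 17
|P_4P_5| = √((0)² + (4)²) = √16 = 4
|P_5P_6| = √((-9)² + (-12)²) = √225 = 15
|P_6P_7| = √((-11)² + (0)²) = √121 = 11
|P_7P_1| = √((8)² + (-6)²) = √100 = 10
Perimeter = 29 + 8 + 17 + 4 + 15 + 11 + 10 = 94.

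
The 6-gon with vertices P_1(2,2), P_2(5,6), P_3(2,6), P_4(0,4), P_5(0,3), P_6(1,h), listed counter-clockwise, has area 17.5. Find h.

-4

Write out the shoelace sum; only the two edges meeting at P_6 involve h:
2·Area = [(0·h − 1·3) + (1·2 − 2·h)] + 28
       = -2·h + 27 = 35
⇒ h = -4.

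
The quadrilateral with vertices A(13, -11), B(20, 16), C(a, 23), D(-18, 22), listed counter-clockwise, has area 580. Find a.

-9

The doubled signed area Σ (x_i y_{i+1} − x_{i+1} y_i) is linear in a.
With a=0 it equals 1214; the coefficient of a is 6 (from the two edges through C).
So 6·a + 1214 = 2·580 = 1160 ⇒ a = -9.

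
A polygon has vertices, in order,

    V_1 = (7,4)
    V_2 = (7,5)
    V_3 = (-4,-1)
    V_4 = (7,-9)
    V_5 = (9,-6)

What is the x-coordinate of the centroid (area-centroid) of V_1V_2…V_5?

1069/270

Apply the shoelace (surveyor's) formula. First the cross-terms c_i = x_i·y_{i+1} − x_{i+1}·y_i:
  7, 13, 43, 39, 78  ⇒  2A = 180, A = 90.
Then Σ (x_i + x_{i+1})·c_i = 2138, so x̄ = 2138 / (6·90) = 1069/270.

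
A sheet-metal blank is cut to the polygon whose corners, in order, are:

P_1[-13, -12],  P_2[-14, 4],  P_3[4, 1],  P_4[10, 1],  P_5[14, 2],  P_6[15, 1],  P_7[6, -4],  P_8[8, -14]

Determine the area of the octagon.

331

Apply the shoelace formula: 2A = Σ (x_i·y_{i+1} − x_{i+1}·y_i), indices taken mod 8.
Cross-terms: -220, -30, -6, 6, -16, -66, -52, -278  ⇒  Σ = -662
Area = |Σ|/2 = 331.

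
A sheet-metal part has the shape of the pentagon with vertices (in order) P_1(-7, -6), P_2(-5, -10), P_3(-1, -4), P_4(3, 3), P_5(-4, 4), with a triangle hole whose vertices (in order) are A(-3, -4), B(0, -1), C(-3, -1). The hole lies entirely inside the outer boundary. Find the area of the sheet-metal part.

63

Outer boundary:
Apply the surveyor's formula: 2A = Σ (x_i·y_{i+1} − x_{i+1}·y_i), indices taken mod 5.
Cross-terms: 40, 10, 9, 24, 52  ⇒  Σ = 135
Area = |Σ|/2 = 67.5.
Hole:
Apply the shoelace formula: 2A = Σ (x_i·y_{i+1} − x_{i+1}·y_i), indices taken mod 3.
Σ = (3) + (-3) + (9) = 9
Area = |Σ|/2 = 4.5.
Net area = 67.5 − 4.5 = 63.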